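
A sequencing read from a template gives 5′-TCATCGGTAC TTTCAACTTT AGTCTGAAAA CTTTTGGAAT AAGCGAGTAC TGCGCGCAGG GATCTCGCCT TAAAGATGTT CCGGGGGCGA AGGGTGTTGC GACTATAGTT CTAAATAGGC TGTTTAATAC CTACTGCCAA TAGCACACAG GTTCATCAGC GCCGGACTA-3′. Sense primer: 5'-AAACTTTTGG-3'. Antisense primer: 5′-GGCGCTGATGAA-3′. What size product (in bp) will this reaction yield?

Forward primer AAACTTTTGG is found on the top strand at positions 28–37.
Reverse complement of the reverse primer: TTCATCAGCGCC. This occurs on the top strand at positions 152–163.
The product runs from position 28 to position 163, so its length is 163 − 28 + 1 = 136 bp.

136 bp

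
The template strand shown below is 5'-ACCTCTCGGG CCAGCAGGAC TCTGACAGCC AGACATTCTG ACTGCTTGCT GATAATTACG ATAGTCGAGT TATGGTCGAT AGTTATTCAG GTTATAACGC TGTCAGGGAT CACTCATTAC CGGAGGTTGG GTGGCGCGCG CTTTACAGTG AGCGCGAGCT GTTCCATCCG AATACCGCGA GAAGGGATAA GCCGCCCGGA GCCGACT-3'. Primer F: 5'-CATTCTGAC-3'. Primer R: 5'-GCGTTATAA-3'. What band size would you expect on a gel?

Forward primer CATTCTGAC is found on the top strand at positions 34–42.
The reverse primer's reverse complement is TTATAACGC, which matches the template at positions 92–100.
Product length = (reverse-primer end) − (forward-primer start) + 1 = 100 − 34 + 1 = 67 bp.

67 bp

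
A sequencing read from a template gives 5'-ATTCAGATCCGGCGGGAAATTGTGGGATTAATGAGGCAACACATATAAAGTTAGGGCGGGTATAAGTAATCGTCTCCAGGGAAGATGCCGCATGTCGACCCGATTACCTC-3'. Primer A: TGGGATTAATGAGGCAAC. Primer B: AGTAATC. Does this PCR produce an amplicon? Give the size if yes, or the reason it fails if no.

Primer A (TGGGATTAATGAGGCAAC) matches the top strand at positions 23–40 (3' end points downstream).
Primer B (AGTAATC) also matches the top strand directly, at positions 65–71 — its reverse complement GATTACT is not present.
Both primers anneal to the bottom strand with 3' ends pointing the same way, so neither can prime synthesis back toward the other.

No product — both primers anneal to the same strand and extend in the same direction.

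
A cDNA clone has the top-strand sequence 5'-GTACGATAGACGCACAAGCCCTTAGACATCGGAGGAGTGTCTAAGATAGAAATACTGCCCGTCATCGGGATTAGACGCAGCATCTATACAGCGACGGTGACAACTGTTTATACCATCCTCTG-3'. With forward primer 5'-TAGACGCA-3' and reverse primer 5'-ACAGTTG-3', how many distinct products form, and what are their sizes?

Two products: 101 bp, 36 bp

The forward primer TAGACGCA matches the top strand at positions 7–14, 72–79.
The reverse primer's reverse complement is CAACTGT, matching at positions 101–107.
Each forward site pairs with the reverse site to give a product ending at position 107: sizes 101, 36 bp.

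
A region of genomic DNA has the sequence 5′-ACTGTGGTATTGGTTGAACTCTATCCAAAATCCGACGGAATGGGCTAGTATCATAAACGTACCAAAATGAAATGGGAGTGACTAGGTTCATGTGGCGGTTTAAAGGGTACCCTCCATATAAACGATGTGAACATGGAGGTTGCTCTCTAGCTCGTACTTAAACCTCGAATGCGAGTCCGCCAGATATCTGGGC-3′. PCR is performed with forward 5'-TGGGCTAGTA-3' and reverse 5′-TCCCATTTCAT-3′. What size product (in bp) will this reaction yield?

37 bp

Scanning the template, TGGGCTAGTA occurs at positions 41–50; this primer anneals to the bottom strand there with its 3' end pointing downstream.
The reverse primer's reverse complement is ATGAAATGGGA, which matches the template at positions 67–77.
The product runs from position 41 to position 77, so its length is 77 − 41 + 1 = 37 bp.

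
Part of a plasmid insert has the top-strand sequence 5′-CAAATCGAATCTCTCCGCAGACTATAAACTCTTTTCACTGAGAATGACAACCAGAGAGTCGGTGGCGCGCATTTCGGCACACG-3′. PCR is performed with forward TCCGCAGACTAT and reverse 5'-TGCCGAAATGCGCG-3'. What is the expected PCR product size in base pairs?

Forward primer TCCGCAGACTAT is found on the top strand at positions 14–25.
The reverse primer's reverse complement is CGCGCATTTCGGCA, which matches the template at positions 66–79.
Product length = (reverse-primer end) − (forward-primer start) + 1 = 79 − 14 + 1 = 66 bp.

66 bp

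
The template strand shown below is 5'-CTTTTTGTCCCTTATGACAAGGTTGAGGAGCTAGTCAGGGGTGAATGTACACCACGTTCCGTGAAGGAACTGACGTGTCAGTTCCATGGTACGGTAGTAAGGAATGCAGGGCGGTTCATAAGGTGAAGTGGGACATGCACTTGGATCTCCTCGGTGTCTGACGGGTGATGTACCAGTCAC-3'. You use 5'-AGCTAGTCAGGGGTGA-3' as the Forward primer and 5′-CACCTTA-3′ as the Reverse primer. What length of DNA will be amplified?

Scanning the template, AGCTAGTCAGGGGTGA occurs at positions 29–44; this primer anneals to the bottom strand there with its 3' end pointing downstream.
Reverse complement of the reverse primer: TAAGGTG. This occurs on the top strand at positions 119–125.
Amplicon spans positions 29–125: 97 bp.

97 bp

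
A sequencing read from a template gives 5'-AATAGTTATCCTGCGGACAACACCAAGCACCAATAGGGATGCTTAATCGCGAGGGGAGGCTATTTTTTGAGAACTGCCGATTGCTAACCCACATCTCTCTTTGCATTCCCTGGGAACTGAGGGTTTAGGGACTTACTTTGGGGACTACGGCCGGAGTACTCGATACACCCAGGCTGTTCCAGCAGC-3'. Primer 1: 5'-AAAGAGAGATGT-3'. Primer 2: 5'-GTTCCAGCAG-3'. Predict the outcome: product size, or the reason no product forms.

Primer 1 (AAAGAGAGATGT) has reverse complement ACATCTCTCTTT, which matches the top strand at positions 91–102; primer 1 anneals to the top strand there with its 3' end pointing upstream toward position 91.
Primer 2 (GTTCCAGCAG) matches the top strand directly at positions 176–185; it anneals to the bottom strand with its 3' end pointing downstream toward position 185.
The 3' ends diverge (primer 1 extends toward position 1, primer 2 toward position 186), so the primers never converge on a shared product.

No product — the primers' 3' ends point away from each other.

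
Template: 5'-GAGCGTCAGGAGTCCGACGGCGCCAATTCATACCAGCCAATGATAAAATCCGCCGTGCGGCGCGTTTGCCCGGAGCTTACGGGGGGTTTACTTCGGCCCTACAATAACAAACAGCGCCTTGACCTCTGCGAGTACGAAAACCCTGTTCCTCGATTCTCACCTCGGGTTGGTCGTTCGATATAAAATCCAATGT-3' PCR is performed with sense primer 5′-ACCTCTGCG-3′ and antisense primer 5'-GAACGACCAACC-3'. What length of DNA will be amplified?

55 bp

Scanning the template, ACCTCTGCG occurs at positions 122–130; this primer anneals to the bottom strand there with its 3' end pointing downstream.
Reverse complement of the reverse primer: GGTTGGTCGTTC. This occurs on the top strand at positions 165–176.
Amplicon spans positions 122–176: 55 bp.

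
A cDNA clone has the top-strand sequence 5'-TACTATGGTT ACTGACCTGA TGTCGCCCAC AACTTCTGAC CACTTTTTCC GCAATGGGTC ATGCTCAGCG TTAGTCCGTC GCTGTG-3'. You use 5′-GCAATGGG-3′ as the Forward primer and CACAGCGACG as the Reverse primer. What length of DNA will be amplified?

36 bp

The forward primer matches the template at positions 51–58.
The reverse primer's reverse complement is CGTCGCTGTG, which matches the template at positions 77–86.
Amplicon spans positions 51–86: 36 bp.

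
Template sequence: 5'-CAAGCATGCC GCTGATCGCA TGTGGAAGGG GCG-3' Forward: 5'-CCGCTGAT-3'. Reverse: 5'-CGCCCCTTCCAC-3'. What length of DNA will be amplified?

25 bp

The forward primer matches the template at positions 9–16.
Reverse complement of the reverse primer: GTGGAAGGGGCG. This occurs on the top strand at positions 22–33.
Product length = (reverse-primer end) − (forward-primer start) + 1 = 33 − 9 + 1 = 25 bp.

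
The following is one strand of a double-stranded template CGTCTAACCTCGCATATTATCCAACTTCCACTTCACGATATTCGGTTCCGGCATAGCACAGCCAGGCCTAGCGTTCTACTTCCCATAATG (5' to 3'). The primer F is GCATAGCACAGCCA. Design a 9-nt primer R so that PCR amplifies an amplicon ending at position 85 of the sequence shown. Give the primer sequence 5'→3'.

The forward primer binds at positions 51–64; the product's 3' end on the top strand is position 85.
The reverse primer anneals to the top strand over positions 77–85, i.e. to TACTTCCCA.
Its sequence written 5'→3' is the reverse complement: TGGGAAGTA.

5'-TGGGAAGTA-3'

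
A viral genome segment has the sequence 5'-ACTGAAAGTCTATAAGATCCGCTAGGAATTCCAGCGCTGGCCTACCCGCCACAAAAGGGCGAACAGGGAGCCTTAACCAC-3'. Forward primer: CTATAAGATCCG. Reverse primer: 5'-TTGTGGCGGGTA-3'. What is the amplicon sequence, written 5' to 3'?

5'-CTATAAGATCCGCTAGGAATTCCAGCGCTGGCCTACCCGCCACAA-3'

Scanning the template, CTATAAGATCCG occurs at positions 10–21; this primer anneals to the bottom strand there with its 3' end pointing downstream.
The reverse primer's reverse complement is TACCCGCCACAA, which matches the template at positions 43–54.
The product is the template from position 10 through 54 (45 bp).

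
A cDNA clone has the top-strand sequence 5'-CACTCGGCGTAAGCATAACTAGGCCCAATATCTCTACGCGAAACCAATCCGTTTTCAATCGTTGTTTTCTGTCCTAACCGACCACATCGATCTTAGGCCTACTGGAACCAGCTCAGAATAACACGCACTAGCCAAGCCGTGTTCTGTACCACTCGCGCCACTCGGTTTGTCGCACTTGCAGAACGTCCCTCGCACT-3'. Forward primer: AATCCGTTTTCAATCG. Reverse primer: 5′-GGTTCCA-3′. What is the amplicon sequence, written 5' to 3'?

Forward primer AATCCGTTTTCAATCG is found on the top strand at positions 46–61.
Taking the reverse complement of GGTTCCA gives TGGAACC, found at positions 103–109 on the template; the primer anneals here to the top strand with its 3' end pointing upstream.
The product is the template from position 46 through 109 (64 bp).

5'-AATCCGTTTTCAATCGTTGTTTTCTGTCCTAACCGACCACATCGATCTTAGGCCTACTGGAACC-3'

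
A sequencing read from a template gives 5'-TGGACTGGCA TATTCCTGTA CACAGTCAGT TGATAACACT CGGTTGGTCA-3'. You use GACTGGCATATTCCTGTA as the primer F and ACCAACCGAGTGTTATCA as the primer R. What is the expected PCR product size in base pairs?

46 bp

Forward primer GACTGGCATATTCCTGTA is found on the top strand at positions 3–20.
Taking the reverse complement of ACCAACCGAGTGTTATCA gives TGATAACACTCGGTTGGT, found at positions 31–48 on the template; the primer anneals here to the top strand with its 3' end pointing upstream.
Product length = (reverse-primer end) − (forward-primer start) + 1 = 48 − 3 + 1 = 46 bp.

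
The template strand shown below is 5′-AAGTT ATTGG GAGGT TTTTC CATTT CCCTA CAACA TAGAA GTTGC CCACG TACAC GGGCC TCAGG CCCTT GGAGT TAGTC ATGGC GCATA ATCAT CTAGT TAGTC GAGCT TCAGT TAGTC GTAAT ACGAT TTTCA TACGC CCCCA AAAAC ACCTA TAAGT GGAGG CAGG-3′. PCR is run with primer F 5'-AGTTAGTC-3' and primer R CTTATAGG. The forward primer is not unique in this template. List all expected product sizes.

87 bp, 62 bp, 47 bp

The forward primer AGTTAGTC matches the top strand at positions 73–80, 98–105, 113–120.
The reverse primer's reverse complement is CCTATAAG, matching at positions 152–159.
Each forward site pairs with the reverse site to give a product ending at position 159: sizes 87, 62, 47 bp.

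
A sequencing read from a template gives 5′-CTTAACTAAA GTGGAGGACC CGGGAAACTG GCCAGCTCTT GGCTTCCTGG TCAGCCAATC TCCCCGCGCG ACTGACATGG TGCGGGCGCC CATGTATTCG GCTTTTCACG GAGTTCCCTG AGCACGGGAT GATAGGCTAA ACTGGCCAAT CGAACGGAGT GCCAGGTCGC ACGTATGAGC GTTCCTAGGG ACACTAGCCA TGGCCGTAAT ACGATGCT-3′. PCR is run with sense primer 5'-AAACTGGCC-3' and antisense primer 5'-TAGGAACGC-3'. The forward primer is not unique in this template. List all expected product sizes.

163 bp, 49 bp

The forward primer AAACTGGCC matches the top strand at positions 25–33, 139–147.
The reverse primer's reverse complement is GCGTTCCTA, matching at positions 179–187.
Each forward site pairs with the reverse site to give a product ending at position 187: sizes 163, 49 bp.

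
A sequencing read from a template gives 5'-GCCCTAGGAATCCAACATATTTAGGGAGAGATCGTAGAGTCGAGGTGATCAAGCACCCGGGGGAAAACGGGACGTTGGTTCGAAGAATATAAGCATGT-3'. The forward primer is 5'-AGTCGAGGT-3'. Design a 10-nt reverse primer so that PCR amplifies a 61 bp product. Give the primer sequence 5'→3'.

The forward primer binds at positions 38–46, so a 61 bp product ends at position 38 + 61 − 1 = 98.
The reverse primer anneals to the top strand over positions 89–98, i.e. to ATAAGCATGT.
Its sequence written 5'→3' is the reverse complement: ACATGCTTAT.

5'-ACATGCTTAT-3'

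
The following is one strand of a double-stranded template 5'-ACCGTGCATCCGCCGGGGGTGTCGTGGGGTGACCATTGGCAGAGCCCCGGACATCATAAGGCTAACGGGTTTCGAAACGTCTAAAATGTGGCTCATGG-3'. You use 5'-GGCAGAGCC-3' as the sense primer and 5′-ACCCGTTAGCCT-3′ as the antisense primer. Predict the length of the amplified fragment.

33 bp

The forward primer matches the template at positions 38–46.
The reverse primer's reverse complement is AGGCTAACGGGT, which matches the template at positions 59–70.
Amplicon spans positions 38–70: 33 bp.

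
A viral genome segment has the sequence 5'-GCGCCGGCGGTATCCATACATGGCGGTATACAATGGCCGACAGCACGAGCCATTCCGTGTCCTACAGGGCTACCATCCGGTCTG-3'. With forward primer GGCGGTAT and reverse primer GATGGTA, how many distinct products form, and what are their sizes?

The forward primer GGCGGTAT matches the top strand at positions 6–13, 22–29.
The reverse primer's reverse complement is TACCATC, matching at positions 71–77.
Each forward site pairs with the reverse site to give a product ending at position 77: sizes 72, 56 bp.

Two products: 72 bp, 56 bp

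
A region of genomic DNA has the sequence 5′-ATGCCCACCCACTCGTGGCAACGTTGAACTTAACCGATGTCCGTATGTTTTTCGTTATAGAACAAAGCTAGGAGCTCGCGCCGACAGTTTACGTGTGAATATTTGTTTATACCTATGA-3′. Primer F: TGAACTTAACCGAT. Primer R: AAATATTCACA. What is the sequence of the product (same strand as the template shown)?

Forward primer TGAACTTAACCGAT is found on the top strand at positions 25–38.
The reverse primer's reverse complement is TGTGAATATTT, which matches the template at positions 94–104.
The product is the template from position 25 through 104 (80 bp).

5'-TGAACTTAACCGATGTCCGTATGTTTTTCGTTATAGAACAAAGCTAGGAGCTCGCGCCGACAGTTTACGTGTGAATATTT-3'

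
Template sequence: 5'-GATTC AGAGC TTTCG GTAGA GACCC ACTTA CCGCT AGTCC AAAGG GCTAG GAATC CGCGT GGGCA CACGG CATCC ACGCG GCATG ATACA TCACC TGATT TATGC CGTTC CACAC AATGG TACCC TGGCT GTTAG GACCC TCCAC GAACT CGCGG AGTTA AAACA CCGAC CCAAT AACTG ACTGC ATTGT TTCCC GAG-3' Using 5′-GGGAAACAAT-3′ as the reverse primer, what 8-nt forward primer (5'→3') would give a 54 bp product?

5'-CCACGAAC-3'

The reverse primer's reverse complement ATTGTTTCCC matches the template at positions 186–195, so the product ends at position 195.
A 54 bp product then starts at position 195 − 54 + 1 = 142.
The forward primer is identical to the top strand there: CCACGAAC.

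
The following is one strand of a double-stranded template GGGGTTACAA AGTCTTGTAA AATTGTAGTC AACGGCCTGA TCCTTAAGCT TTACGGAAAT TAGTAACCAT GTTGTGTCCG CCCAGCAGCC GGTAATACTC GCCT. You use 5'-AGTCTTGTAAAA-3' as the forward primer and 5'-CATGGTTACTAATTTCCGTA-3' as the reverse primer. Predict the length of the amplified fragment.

61 bp

Scanning the template, AGTCTTGTAAAA occurs at positions 11–22; this primer anneals to the bottom strand there with its 3' end pointing downstream.
Reverse complement of the reverse primer: TACGGAAATTAGTAACCATG. This occurs on the top strand at positions 52–71.
Amplicon spans positions 11–71: 61 bp.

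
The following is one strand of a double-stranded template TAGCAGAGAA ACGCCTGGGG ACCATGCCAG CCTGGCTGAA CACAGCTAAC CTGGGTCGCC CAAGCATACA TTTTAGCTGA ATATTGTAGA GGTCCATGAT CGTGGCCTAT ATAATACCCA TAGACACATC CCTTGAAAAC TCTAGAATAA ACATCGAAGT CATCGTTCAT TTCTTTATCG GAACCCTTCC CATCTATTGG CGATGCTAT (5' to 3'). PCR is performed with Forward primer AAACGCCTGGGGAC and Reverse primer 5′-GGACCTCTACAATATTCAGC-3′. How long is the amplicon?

Forward primer AAACGCCTGGGGAC is found on the top strand at positions 9–22.
Taking the reverse complement of GGACCTCTACAATATTCAGC gives GCTGAATATTGTAGAGGTCC, found at positions 76–95 on the template; the primer anneals here to the top strand with its 3' end pointing upstream.
Amplicon spans positions 9–95: 87 bp.

87 bp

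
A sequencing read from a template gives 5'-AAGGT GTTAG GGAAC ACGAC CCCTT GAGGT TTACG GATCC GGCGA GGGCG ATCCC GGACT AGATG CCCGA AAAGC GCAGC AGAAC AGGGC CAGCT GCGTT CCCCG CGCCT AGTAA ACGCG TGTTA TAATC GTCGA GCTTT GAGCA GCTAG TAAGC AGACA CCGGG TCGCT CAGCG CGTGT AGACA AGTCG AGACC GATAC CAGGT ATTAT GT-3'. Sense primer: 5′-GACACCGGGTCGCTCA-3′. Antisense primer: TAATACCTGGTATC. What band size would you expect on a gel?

53 bp

The forward primer matches the template at positions 157–172.
The reverse primer's reverse complement is GATACCAGGTATTA, which matches the template at positions 196–209.
The product runs from position 157 to position 209, so its length is 209 − 157 + 1 = 53 bp.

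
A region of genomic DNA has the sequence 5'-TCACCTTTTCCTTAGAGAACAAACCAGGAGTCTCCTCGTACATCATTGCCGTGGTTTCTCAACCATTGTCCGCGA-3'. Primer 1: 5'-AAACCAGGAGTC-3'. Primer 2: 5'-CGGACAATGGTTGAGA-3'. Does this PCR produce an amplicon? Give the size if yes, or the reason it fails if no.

Yes — a 52 bp product.

Primer 1 (AAACCAGGAGTC) matches the top strand at positions 21–32; it acts as a forward primer.
Primer 2's reverse complement is TCTCAACCATTGTCCG, matching the top strand at positions 57–72; it acts as a reverse primer.
The 3' ends face each other across positions 21–72, giving a 52 bp product.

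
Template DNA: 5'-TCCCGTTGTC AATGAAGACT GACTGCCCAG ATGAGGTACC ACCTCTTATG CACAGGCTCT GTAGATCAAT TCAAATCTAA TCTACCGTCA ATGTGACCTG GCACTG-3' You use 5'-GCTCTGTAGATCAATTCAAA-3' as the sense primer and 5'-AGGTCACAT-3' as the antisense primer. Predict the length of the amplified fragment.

Scanning the template, GCTCTGTAGATCAATTCAAA occurs at positions 56–75; this primer anneals to the bottom strand there with its 3' end pointing downstream.
The reverse primer's reverse complement is ATGTGACCT, which matches the template at positions 91–99.
Product length = (reverse-primer end) − (forward-primer start) + 1 = 99 − 56 + 1 = 44 bp.

44 bp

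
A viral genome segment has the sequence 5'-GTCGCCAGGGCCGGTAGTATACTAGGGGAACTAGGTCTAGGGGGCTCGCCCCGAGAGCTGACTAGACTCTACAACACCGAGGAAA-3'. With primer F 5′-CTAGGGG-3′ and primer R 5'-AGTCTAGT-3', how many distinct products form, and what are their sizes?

The forward primer CTAGGGG matches the top strand at positions 22–28, 37–43.
The reverse primer's reverse complement is ACTAGACT, matching at positions 61–68.
Each forward site pairs with the reverse site to give a product ending at position 68: sizes 47, 32 bp.

Two products: 47 bp, 32 bp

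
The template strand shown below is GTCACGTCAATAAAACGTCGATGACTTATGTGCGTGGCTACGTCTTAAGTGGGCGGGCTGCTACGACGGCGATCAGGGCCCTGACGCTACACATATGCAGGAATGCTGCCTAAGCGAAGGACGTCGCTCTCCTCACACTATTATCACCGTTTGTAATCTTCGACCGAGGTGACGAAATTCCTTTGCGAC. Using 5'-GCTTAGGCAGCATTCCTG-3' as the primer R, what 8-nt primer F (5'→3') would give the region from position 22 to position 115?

5'-TGACTTAT-3'

The reverse primer's reverse complement CAGGAATGCTGCCTAAGC matches the template at positions 98–115; the product starts at position 22.
The forward primer is identical to the top strand over positions 22–29: TGACTTAT.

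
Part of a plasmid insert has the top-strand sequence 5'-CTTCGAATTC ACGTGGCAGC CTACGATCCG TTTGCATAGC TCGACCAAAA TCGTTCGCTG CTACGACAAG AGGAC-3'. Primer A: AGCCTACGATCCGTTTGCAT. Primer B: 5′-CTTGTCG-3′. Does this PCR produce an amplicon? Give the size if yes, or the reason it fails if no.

Primer A (AGCCTACGATCCGTTTGCAT) matches the top strand at positions 18–37; it acts as a forward primer.
Primer B's reverse complement is CGACAAG, matching the top strand at positions 64–70; it acts as a reverse primer.
The 3' ends face each other across positions 18–70, giving a 53 bp product.

Yes — a 53 bp product.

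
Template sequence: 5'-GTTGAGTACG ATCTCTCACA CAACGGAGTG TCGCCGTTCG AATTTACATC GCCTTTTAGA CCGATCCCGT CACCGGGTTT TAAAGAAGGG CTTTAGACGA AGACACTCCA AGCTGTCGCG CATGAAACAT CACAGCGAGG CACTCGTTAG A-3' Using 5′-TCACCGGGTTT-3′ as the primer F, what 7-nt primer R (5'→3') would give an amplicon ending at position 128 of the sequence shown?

The forward primer binds at positions 70–80; the product's 3' end on the top strand is position 128.
The reverse primer anneals to the top strand over positions 122–128, i.e. to ATGAAAC.
Its sequence written 5'→3' is the reverse complement: GTTTCAT.

5'-GTTTCAT-3'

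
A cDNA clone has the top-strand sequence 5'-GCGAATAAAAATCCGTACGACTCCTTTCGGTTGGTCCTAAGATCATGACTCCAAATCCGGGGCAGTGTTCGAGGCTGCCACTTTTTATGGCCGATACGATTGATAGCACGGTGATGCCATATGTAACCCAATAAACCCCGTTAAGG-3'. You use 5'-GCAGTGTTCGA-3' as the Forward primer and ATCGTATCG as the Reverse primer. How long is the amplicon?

39 bp

The forward primer matches the template at positions 62–72.
Taking the reverse complement of ATCGTATCG gives CGATACGAT, found at positions 92–100 on the template; the primer anneals here to the top strand with its 3' end pointing upstream.
Amplicon spans positions 62–100: 39 bp.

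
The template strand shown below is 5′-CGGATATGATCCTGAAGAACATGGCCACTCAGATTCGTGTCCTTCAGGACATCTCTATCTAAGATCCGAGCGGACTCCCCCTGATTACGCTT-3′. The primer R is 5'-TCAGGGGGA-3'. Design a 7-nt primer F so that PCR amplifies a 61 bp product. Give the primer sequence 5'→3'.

The reverse primer's reverse complement TCCCCCTGA matches the template at positions 76–84, so the product ends at position 84.
A 61 bp product then starts at position 84 − 61 + 1 = 24.
The forward primer is identical to the top strand there: GCCACTC.

5'-GCCACTC-3'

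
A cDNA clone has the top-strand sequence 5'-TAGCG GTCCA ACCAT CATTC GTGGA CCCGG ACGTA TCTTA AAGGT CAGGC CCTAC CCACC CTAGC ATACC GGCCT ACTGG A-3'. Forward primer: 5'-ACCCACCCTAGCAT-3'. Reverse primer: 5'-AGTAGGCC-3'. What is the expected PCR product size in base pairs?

25 bp

Forward primer ACCCACCCTAGCAT is found on the top strand at positions 54–67.
The reverse primer's reverse complement is GGCCTACT, which matches the template at positions 71–78.
Amplicon spans positions 54–78: 25 bp.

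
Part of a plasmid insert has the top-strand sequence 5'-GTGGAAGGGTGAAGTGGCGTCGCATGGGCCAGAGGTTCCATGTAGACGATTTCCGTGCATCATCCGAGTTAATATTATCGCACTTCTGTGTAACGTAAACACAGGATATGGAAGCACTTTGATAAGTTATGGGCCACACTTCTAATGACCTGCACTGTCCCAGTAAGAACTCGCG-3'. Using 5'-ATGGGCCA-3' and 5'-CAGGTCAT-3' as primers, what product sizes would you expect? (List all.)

129 bp, 24 bp

The forward primer ATGGGCCA matches the top strand at positions 24–31, 129–136.
The reverse primer's reverse complement is ATGACCTG, matching at positions 145–152.
Each forward site pairs with the reverse site to give a product ending at position 152: sizes 129, 24 bp.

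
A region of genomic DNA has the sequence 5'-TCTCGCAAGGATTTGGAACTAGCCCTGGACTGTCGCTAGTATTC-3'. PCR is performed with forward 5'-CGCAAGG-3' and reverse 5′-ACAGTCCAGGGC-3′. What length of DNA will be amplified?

Scanning the template, CGCAAGG occurs at positions 4–10; this primer anneals to the bottom strand there with its 3' end pointing downstream.
Taking the reverse complement of ACAGTCCAGGGC gives GCCCTGGACTGT, found at positions 22–33 on the template; the primer anneals here to the top strand with its 3' end pointing upstream.
Product length = (reverse-primer end) − (forward-primer start) + 1 = 33 − 4 + 1 = 30 bp.

30 bp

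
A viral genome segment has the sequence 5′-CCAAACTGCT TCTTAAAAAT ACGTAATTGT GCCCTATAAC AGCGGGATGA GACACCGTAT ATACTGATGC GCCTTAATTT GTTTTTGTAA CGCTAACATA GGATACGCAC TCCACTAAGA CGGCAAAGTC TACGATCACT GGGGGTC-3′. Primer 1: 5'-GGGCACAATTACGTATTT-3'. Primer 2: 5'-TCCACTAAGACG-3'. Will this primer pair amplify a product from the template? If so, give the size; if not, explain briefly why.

Primer 1 (GGGCACAATTACGTATTT) has reverse complement AAATACGTAATTGTGCCC, which matches the top strand at positions 17–34; primer 1 anneals to the top strand there with its 3' end pointing upstream toward position 17.
Primer 2 (TCCACTAAGACG) matches the top strand directly at positions 111–122; it anneals to the bottom strand with its 3' end pointing downstream toward position 122.
The 3' ends diverge (primer 1 extends toward position 1, primer 2 toward position 147), so the primers never converge on a shared product.

No product — the primers' 3' ends point away from each other.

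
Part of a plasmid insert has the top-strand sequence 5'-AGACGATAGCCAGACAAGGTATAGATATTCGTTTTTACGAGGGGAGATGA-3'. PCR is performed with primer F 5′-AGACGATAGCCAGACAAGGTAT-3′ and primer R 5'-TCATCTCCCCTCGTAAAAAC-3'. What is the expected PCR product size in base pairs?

50 bp

Scanning the template, AGACGATAGCCAGACAAGGTAT occurs at positions 1–22; this primer anneals to the bottom strand there with its 3' end pointing downstream.
Taking the reverse complement of TCATCTCCCCTCGTAAAAAC gives GTTTTTACGAGGGGAGATGA, found at positions 31–50 on the template; the primer anneals here to the top strand with its 3' end pointing upstream.
The product runs from position 1 to position 50, so its length is 50 − 1 + 1 = 50 bp.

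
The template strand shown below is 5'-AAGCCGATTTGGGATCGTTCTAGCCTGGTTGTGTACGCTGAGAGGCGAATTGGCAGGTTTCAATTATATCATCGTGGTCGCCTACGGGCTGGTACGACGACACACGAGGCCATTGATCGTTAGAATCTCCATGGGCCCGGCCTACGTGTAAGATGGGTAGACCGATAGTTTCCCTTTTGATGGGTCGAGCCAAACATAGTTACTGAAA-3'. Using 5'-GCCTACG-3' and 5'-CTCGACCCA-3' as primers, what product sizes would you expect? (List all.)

The forward primer GCCTACG matches the top strand at positions 80–86, 140–146.
The reverse primer's reverse complement is TGGGTCGAG, matching at positions 181–189.
Each forward site pairs with the reverse site to give a product ending at position 189: sizes 110, 50 bp.

110 bp, 50 bp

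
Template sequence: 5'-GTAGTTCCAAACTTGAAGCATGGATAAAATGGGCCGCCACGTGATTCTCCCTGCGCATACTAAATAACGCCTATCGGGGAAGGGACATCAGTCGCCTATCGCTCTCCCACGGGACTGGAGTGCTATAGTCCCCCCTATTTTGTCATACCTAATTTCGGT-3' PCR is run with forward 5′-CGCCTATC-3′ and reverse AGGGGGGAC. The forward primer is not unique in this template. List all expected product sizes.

69 bp, 44 bp

The forward primer CGCCTATC matches the top strand at positions 68–75, 93–100.
The reverse primer's reverse complement is GTCCCCCCT, matching at positions 128–136.
Each forward site pairs with the reverse site to give a product ending at position 136: sizes 69, 44 bp.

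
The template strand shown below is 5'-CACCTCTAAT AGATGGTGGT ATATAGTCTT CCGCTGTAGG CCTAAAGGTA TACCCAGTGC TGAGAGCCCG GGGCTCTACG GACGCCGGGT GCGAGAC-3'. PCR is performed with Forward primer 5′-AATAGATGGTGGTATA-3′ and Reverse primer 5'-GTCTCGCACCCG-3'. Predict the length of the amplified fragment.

90 bp

The forward primer matches the template at positions 8–23.
The reverse primer's reverse complement is CGGGTGCGAGAC, which matches the template at positions 86–97.
The product runs from position 8 to position 97, so its length is 97 − 8 + 1 = 90 bp.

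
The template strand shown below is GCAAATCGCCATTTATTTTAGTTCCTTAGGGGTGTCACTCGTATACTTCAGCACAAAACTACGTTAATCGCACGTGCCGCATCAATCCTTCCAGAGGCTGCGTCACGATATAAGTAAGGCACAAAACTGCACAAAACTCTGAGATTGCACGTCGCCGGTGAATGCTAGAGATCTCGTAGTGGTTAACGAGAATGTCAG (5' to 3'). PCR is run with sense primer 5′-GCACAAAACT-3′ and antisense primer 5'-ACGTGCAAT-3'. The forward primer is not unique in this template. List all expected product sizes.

The forward primer GCACAAAACT matches the top strand at positions 51–60, 119–128, 129–138.
The reverse primer's reverse complement is ATTGCACGT, matching at positions 144–152.
Each forward site pairs with the reverse site to give a product ending at position 152: sizes 102, 34, 24 bp.

102 bp, 34 bp, 24 bp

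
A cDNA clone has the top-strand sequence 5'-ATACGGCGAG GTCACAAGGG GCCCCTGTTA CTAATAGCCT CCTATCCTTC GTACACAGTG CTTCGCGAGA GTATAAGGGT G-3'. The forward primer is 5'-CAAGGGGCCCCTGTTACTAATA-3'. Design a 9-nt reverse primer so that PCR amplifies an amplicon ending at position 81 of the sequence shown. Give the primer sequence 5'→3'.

5'-CACCCTTAT-3'

The forward primer binds at positions 15–36; the product's 3' end on the top strand is position 81.
The reverse primer anneals to the top strand over positions 73–81, i.e. to ATAAGGGTG.
Its sequence written 5'→3' is the reverse complement: CACCCTTAT.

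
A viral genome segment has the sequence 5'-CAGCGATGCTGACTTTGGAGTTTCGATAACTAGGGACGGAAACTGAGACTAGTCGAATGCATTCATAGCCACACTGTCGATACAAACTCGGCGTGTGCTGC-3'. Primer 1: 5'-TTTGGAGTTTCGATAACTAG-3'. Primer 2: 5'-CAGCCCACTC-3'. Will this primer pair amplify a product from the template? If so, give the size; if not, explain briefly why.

Primer 2 (CAGCCCACTC) does not match the top strand, and its reverse complement GAGTGGGCTG does not match either.
With no annealing site for primer 2, no amplification occurs.

No product — primer 2 has no binding site in the template.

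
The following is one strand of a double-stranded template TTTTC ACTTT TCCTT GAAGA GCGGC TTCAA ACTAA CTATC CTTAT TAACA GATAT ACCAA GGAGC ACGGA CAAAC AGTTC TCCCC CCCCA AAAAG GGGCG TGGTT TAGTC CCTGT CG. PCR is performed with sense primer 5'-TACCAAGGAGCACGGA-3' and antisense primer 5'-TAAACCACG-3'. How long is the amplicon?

53 bp

Scanning the template, TACCAAGGAGCACGGA occurs at positions 55–70; this primer anneals to the bottom strand there with its 3' end pointing downstream.
Taking the reverse complement of TAAACCACG gives CGTGGTTTA, found at positions 99–107 on the template; the primer anneals here to the top strand with its 3' end pointing upstream.
Product length = (reverse-primer end) − (forward-primer start) + 1 = 107 − 55 + 1 = 53 bp.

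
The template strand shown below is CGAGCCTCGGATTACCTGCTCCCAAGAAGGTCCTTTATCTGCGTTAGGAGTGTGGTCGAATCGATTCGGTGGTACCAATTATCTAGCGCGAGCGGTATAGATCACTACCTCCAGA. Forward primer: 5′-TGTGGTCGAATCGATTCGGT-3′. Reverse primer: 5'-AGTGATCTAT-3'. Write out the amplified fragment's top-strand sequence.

5'-TGTGGTCGAATCGATTCGGTGGTACCAATTATCTAGCGCGAGCGGTATAGATCACT-3'

Scanning the template, TGTGGTCGAATCGATTCGGT occurs at positions 51–70; this primer anneals to the bottom strand there with its 3' end pointing downstream.
Reverse complement of the reverse primer: ATAGATCACT. This occurs on the top strand at positions 97–106.
The product is the template from position 51 through 106 (56 bp).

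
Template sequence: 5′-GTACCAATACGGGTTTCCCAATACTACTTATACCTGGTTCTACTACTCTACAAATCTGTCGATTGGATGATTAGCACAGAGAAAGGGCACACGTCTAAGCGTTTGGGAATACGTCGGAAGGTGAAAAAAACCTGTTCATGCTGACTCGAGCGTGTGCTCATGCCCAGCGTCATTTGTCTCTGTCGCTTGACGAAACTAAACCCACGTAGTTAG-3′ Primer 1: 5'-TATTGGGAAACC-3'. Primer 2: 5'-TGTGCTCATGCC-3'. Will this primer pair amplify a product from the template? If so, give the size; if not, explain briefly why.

Primer 1 (TATTGGGAAACC) has reverse complement GGTTTCCCAATA, which matches the top strand at positions 12–23; primer 1 anneals to the top strand there with its 3' end pointing upstream toward position 12.
Primer 2 (TGTGCTCATGCC) matches the top strand directly at positions 153–164; it anneals to the bottom strand with its 3' end pointing downstream toward position 164.
The 3' ends diverge (primer 1 extends toward position 1, primer 2 toward position 213), so the primers never converge on a shared product.

No product — the primers' 3' ends point away from each other.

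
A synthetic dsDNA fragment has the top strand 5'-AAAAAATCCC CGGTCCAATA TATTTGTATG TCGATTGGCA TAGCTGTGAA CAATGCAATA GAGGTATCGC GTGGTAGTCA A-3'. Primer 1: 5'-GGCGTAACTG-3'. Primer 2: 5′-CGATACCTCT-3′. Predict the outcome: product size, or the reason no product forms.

No product — primer 1 has no binding site in the template.

Primer 1 (GGCGTAACTG) does not match the top strand, and its reverse complement CAGTTACGCC does not match either.
With no annealing site for primer 1, no amplification occurs.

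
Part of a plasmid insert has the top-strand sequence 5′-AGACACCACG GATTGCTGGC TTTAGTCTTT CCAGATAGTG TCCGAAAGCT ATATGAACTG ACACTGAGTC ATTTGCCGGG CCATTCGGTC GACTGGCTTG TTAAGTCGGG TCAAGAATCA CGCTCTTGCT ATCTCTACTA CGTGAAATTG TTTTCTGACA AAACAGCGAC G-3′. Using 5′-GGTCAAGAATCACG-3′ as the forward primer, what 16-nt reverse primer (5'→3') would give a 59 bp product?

The forward primer binds at positions 109–122, so a 59 bp product ends at position 109 + 59 − 1 = 167.
The reverse primer anneals to the top strand over positions 152–167, i.e. to TTTCTGACAAAACAGC.
Its sequence written 5'→3' is the reverse complement: GCTGTTTTGTCAGAAA.

5'-GCTGTTTTGTCAGAAA-3'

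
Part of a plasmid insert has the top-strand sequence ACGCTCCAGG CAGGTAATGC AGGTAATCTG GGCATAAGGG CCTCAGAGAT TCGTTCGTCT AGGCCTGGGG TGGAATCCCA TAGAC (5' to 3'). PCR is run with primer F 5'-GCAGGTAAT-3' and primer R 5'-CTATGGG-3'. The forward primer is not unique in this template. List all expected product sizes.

74 bp, 65 bp

The forward primer GCAGGTAAT matches the top strand at positions 10–18, 19–27.
The reverse primer's reverse complement is CCCATAG, matching at positions 77–83.
Each forward site pairs with the reverse site to give a product ending at position 83: sizes 74, 65 bp.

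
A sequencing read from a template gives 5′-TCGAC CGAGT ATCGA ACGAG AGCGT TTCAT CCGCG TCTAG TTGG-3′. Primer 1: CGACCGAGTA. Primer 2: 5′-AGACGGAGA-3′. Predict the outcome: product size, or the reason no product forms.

No product — primer 2 has no binding site in the template.

Primer 2 (AGACGGAGA) does not match the top strand, and its reverse complement TCTCCGTCT does not match either.
With no annealing site for primer 2, no amplification occurs.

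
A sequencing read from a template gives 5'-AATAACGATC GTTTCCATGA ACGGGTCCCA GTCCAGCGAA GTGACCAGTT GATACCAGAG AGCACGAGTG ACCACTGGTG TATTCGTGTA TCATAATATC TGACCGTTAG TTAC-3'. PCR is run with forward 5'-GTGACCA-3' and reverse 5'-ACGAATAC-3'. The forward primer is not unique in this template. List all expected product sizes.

The forward primer GTGACCA matches the top strand at positions 41–47, 68–74.
The reverse primer's reverse complement is GTATTCGT, matching at positions 80–87.
Each forward site pairs with the reverse site to give a product ending at position 87: sizes 47, 20 bp.

47 bp, 20 bp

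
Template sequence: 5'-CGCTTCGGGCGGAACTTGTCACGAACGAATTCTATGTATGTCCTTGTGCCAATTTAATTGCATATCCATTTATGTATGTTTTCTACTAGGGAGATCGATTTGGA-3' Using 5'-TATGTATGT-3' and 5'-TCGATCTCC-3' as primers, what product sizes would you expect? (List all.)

The forward primer TATGTATGT matches the top strand at positions 33–41, 71–79.
The reverse primer's reverse complement is GGAGATCGA, matching at positions 90–98.
Each forward site pairs with the reverse site to give a product ending at position 98: sizes 66, 28 bp.

66 bp, 28 bp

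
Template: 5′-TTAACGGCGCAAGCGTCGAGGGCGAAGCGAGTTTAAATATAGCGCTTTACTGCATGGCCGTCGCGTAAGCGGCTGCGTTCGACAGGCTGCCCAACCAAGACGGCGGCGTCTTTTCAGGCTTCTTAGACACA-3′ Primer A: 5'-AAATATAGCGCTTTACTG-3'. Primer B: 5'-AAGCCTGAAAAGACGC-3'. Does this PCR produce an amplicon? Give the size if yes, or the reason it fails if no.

Primer A (AAATATAGCGCTTTACTG) matches the top strand at positions 35–52; it acts as a forward primer.
Primer B's reverse complement is GCGTCTTTTCAGGCTT, matching the top strand at positions 106–121; it acts as a reverse primer.
The 3' ends face each other across positions 35–121, giving an 87 bp product.

Yes — an 87 bp product.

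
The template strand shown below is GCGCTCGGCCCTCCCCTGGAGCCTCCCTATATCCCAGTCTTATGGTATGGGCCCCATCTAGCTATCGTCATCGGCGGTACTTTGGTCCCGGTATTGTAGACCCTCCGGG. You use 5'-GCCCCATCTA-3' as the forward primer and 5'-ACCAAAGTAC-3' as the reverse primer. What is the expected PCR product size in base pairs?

Scanning the template, GCCCCATCTA occurs at positions 51–60; this primer anneals to the bottom strand there with its 3' end pointing downstream.
Taking the reverse complement of ACCAAAGTAC gives GTACTTTGGT, found at positions 77–86 on the template; the primer anneals here to the top strand with its 3' end pointing upstream.
Product length = (reverse-primer end) − (forward-primer start) + 1 = 86 − 51 + 1 = 36 bp.

36 bp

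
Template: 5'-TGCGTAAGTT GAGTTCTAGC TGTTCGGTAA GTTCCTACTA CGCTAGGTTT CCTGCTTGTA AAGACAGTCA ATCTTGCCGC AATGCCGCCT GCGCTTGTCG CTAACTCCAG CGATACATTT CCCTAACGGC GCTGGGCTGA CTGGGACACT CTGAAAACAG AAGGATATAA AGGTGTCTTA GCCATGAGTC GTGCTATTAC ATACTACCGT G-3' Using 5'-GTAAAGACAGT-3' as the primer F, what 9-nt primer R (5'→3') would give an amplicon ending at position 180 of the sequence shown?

5'-TAAGACACC-3'

The forward primer binds at positions 58–68; the product's 3' end on the top strand is position 180.
The reverse primer anneals to the top strand over positions 172–180, i.e. to GGTGTCTTA.
Its sequence written 5'→3' is the reverse complement: TAAGACACC.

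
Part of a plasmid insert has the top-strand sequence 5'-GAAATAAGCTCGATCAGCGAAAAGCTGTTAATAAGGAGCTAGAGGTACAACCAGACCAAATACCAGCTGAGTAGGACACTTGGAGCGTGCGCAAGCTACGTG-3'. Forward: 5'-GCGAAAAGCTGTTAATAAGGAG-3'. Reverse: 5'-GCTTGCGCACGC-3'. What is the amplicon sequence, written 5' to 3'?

5'-GCGAAAAGCTGTTAATAAGGAGCTAGAGGTACAACCAGACCAAATACCAGCTGAGTAGGACACTTGGAGCGTGCGCAAGC-3'

Forward primer GCGAAAAGCTGTTAATAAGGAG is found on the top strand at positions 17–38.
Taking the reverse complement of GCTTGCGCACGC gives GCGTGCGCAAGC, found at positions 85–96 on the template; the primer anneals here to the top strand with its 3' end pointing upstream.
The product is the template from position 17 through 96 (80 bp).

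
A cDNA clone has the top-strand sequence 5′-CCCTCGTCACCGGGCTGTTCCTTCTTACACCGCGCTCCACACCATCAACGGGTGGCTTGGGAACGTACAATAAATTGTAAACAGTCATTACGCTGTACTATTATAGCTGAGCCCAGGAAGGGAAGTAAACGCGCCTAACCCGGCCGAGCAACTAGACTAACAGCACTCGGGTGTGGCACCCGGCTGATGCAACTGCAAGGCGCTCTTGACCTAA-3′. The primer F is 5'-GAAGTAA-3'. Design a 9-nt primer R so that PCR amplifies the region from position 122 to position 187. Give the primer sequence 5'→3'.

5'-TCAGCCGGG-3'

The product's 3' end on the top strand is position 187.
The reverse primer anneals to the top strand over positions 179–187, i.e. to CCCGGCTGA.
Its sequence written 5'→3' is the reverse complement: TCAGCCGGG.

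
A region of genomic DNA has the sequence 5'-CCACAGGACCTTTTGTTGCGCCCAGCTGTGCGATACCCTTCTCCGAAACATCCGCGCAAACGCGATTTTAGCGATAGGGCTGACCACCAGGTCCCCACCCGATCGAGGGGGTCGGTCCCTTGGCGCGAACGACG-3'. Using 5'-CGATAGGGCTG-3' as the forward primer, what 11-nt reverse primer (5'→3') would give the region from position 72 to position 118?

The product's 3' end on the top strand is position 118.
The reverse primer anneals to the top strand over positions 108–118, i.e. to GGGGTCGGTCC.
Its sequence written 5'→3' is the reverse complement: GGACCGACCCC.

5'-GGACCGACCCC-3'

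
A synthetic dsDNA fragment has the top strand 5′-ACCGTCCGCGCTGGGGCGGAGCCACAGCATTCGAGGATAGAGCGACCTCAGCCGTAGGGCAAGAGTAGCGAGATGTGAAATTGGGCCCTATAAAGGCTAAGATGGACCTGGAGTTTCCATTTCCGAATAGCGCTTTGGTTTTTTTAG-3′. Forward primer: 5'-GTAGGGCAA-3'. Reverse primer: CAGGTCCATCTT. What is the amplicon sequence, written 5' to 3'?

Forward primer GTAGGGCAA is found on the top strand at positions 54–62.
Taking the reverse complement of CAGGTCCATCTT gives AAGATGGACCTG, found at positions 99–110 on the template; the primer anneals here to the top strand with its 3' end pointing upstream.
The product is the template from position 54 through 110 (57 bp).

5'-GTAGGGCAAGAGTAGCGAGATGTGAAATTGGGCCCTATAAAGGCTAAGATGGACCTG-3'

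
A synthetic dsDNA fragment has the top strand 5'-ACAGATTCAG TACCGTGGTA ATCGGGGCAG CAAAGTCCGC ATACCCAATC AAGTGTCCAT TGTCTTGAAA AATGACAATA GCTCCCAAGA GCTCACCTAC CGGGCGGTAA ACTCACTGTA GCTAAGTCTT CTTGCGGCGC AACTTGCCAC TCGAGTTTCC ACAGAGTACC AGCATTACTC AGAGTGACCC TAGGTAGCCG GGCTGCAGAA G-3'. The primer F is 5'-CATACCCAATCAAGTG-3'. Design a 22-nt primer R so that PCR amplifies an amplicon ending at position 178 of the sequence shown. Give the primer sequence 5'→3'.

5'-GTAATGCTGGTACTCTGTGGAA-3'

The forward primer binds at positions 40–55; the product's 3' end on the top strand is position 178.
The reverse primer anneals to the top strand over positions 157–178, i.e. to TTCCACAGAGTACCAGCATTAC.
Its sequence written 5'→3' is the reverse complement: GTAATGCTGGTACTCTGTGGAA.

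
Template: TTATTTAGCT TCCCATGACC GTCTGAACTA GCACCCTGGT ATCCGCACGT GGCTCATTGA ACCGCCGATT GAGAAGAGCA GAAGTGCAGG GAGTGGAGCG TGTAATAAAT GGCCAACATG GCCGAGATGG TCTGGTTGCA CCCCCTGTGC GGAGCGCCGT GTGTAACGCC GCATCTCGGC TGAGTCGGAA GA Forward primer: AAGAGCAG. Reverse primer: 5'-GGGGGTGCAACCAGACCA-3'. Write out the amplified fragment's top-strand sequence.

5'-AAGAGCAGAAGTGCAGGGAGTGGAGCGTGTAATAAATGGCCAACATGGCCGAGATGGTCTGGTTGCACCCCC-3'

Forward primer AAGAGCAG is found on the top strand at positions 74–81.
The reverse primer's reverse complement is TGGTCTGGTTGCACCCCC, which matches the template at positions 128–145.
The product is the template from position 74 through 145 (72 bp).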